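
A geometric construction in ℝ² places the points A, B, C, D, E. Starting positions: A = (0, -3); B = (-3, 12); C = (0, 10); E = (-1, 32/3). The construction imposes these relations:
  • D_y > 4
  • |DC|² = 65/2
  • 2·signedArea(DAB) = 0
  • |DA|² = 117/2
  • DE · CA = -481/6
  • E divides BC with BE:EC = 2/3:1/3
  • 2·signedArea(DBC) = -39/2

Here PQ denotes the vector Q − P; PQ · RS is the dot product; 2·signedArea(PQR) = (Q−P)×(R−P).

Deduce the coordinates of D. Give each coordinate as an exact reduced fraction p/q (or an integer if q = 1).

D = (-3/2, 9/2)

1. D_x = -3/2  [2·signedArea(DAB) = 0 ∩ DE · CA = -481/6]
2. D_y = 9/2  [2·signedArea(DAB) = 0 ∩ DE · CA = -481/6]
   → D = (-3/2, 9/2)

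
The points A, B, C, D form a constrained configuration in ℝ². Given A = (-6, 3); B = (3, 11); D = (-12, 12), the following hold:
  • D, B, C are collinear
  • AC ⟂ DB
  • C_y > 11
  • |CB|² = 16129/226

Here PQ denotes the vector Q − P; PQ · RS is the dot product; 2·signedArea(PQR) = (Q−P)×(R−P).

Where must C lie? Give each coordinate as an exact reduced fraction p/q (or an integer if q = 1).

C = (-1227/226, 2613/226)

1. C_x = -1227/226  [D, B, C are collinear ∩ AC ⟂ DB]
2. C_y = 2613/226  [D, B, C are collinear ∩ AC ⟂ DB]
   → C = (-1227/226, 2613/226)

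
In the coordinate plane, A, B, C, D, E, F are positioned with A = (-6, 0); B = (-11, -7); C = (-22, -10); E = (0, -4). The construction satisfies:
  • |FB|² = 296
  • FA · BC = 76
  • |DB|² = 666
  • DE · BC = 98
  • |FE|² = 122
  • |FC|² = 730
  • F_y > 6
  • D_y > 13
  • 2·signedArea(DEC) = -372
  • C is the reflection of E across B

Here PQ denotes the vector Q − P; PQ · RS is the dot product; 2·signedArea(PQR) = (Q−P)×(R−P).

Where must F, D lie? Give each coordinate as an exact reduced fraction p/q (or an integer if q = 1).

1. F_x = -1  [line 11·x + 3·y + -10 = 0 ∩ |FE|² = 122]
2. F_y = 7  [line 11·x + 3·y + -10 = 0 ∩ |FE|² = 122]
   → F = (-1, 7)
3. D_x = 4  [2·signedArea(DEC) = -372 ∩ DE · BC = 98]
4. D_y = 14  [2·signedArea(DEC) = -372 ∩ DE · BC = 98]
   → D = (4, 14)

D = (4, 14)
F = (-1, 7)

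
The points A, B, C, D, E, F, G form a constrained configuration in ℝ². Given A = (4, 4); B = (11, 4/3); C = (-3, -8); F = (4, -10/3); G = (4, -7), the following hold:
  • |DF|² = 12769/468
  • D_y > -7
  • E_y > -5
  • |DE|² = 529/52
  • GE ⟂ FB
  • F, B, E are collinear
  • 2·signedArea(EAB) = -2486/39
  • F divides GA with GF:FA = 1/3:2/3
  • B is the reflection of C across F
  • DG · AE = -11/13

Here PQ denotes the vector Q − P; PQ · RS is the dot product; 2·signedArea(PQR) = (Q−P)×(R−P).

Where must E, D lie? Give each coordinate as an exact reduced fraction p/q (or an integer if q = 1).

1. E_x = 30/13  [F, B, E are collinear ∩ GE ⟂ FB]
2. E_y = -58/13  [F, B, E are collinear ∩ GE ⟂ FB]
   → E = (30/13, -58/13)
3. D_x = -9/26  [line 22/13·x + 110/13·y + 693/13 = 0 ∩ |DF|² = 12769/468]
4. D_y = -81/13  [line 22/13·x + 110/13·y + 693/13 = 0 ∩ |DF|² = 12769/468]
   → D = (-9/26, -81/13)

D = (-9/26, -81/13)
E = (30/13, -58/13)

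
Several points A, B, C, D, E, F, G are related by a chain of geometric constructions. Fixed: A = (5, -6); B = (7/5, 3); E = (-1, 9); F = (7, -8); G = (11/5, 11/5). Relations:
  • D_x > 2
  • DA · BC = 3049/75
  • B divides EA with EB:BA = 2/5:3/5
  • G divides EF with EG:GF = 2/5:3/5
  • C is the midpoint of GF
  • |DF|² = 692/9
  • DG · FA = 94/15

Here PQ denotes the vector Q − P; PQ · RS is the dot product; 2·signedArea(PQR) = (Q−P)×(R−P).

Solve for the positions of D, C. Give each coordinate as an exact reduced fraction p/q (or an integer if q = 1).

C = (23/5, -29/10)
D = (43/15, -4/15)

1. D_x = 43/15  [line 2·x + -2·y + -94/15 = 0 ∩ |DF|² = 692/9]
2. D_y = -4/15  [line 2·x + -2·y + -94/15 = 0 ∩ |DF|² = 692/9]
   → D = (43/15, -4/15)
3. C_x = 23/5  [DA · BC = 3049/75 ∩ C is the midpoint of GF]
4. C_y = -29/10  [DA · BC = 3049/75 ∩ C is the midpoint of GF]
   → C = (23/5, -29/10)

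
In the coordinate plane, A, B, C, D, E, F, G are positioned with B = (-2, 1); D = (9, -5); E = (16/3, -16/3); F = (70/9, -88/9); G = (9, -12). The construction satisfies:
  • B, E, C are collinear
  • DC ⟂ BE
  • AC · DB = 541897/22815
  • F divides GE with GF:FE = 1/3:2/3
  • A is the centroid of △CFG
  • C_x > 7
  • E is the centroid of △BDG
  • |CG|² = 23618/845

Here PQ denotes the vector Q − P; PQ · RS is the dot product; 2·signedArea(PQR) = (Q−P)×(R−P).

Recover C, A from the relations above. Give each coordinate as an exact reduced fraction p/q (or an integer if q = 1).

1. C_x = 6142/845  [B, E, C are collinear ∩ DC ⟂ BE]
2. C_y = -5919/845  [B, E, C are collinear ∩ DC ⟂ BE]
   → C = (6142/845, -5919/845)
3. A_x = 182873/22815  [A is the centroid of △CFG]
4. A_y = -218891/22815  [A is the centroid of △CFG]
   → A = (182873/22815, -218891/22815)

A = (182873/22815, -218891/22815)
C = (6142/845, -5919/845)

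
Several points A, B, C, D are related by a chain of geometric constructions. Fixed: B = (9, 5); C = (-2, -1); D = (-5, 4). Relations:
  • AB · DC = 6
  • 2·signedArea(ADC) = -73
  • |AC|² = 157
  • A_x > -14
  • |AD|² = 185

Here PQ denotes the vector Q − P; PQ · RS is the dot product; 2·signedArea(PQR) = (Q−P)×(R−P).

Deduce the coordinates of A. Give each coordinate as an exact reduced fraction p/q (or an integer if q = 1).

A = (-13, -7)

1. A_x = -13  [2·signedArea(ADC) = -73 ∩ AB · DC = 6]
2. A_y = -7  [2·signedArea(ADC) = -73 ∩ AB · DC = 6]
   → A = (-13, -7)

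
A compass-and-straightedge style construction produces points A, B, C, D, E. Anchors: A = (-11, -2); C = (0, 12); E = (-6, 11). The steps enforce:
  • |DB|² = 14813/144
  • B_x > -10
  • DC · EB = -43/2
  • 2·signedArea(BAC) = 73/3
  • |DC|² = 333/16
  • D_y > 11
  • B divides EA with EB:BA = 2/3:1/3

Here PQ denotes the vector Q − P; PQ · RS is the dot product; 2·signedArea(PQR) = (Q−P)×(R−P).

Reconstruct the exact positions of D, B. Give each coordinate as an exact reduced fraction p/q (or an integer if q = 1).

B = (-28/3, 7/3)
D = (-9/2, 45/4)

1. B_x = -28/3  [B divides EA with EB:BA = 2/3:1/3]
2. B_y = 7/3  [B divides EA with EB:BA = 2/3:1/3]
   → B = (-28/3, 7/3)
3. D_x = -9/2  [line 10/3·x + 26/3·y + -165/2 = 0 ∩ |DC|² = 333/16]
4. D_y = 45/4  [line 10/3·x + 26/3·y + -165/2 = 0 ∩ |DC|² = 333/16]
   → D = (-9/2, 45/4)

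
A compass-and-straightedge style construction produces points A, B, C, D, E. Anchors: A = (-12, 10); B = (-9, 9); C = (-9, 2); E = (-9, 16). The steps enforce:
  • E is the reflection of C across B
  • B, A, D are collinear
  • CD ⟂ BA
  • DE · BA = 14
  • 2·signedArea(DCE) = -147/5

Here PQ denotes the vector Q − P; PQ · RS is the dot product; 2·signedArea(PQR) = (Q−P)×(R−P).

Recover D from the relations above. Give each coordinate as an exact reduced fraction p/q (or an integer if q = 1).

1. D_x = -69/10  [B, A, D are collinear ∩ CD ⟂ BA]
2. D_y = 83/10  [B, A, D are collinear ∩ CD ⟂ BA]
   → D = (-69/10, 83/10)

D = (-69/10, 83/10)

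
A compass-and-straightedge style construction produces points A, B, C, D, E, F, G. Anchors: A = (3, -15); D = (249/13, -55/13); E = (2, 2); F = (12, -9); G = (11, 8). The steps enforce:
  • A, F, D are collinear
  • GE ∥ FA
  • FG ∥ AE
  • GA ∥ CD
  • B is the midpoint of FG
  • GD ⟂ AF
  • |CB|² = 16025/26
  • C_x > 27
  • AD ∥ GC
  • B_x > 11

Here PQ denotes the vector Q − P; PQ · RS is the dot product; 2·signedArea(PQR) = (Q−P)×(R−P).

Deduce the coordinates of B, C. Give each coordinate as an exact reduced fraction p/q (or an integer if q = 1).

B = (23/2, -1/2)
C = (353/13, 244/13)

1. B_x = 23/2  [B is the midpoint of FG]
2. B_y = -1/2  [B is the midpoint of FG]
   → B = (23/2, -1/2)
3. C_x = 353/13  [GA ∥ CD ∩ AD ∥ GC]
4. C_y = 244/13  [GA ∥ CD ∩ AD ∥ GC]
   → C = (353/13, 244/13)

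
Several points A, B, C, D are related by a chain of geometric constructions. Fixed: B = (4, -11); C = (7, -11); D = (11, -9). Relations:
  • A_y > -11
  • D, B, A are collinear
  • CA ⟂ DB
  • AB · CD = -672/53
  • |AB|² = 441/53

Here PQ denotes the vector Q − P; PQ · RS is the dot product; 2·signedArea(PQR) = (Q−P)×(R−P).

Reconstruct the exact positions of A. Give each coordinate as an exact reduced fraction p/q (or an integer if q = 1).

A = (359/53, -541/53)

1. A_x = 359/53  [D, B, A are collinear ∩ CA ⟂ DB]
2. A_y = -541/53  [D, B, A are collinear ∩ CA ⟂ DB]
   → A = (359/53, -541/53)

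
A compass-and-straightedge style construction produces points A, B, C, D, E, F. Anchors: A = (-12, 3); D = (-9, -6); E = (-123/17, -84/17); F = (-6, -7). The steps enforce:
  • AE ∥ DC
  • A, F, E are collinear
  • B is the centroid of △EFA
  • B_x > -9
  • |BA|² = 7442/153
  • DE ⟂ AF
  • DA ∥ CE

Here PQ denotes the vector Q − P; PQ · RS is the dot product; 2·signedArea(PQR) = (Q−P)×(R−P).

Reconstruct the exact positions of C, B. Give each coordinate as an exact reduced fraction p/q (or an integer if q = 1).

B = (-143/17, -152/51)
C = (-72/17, -237/17)

1. C_x = -72/17  [DA ∥ CE ∩ AE ∥ DC]
2. C_y = -237/17  [DA ∥ CE ∩ AE ∥ DC]
   → C = (-72/17, -237/17)
3. B_x = -143/17  [B is the centroid of △EFA]
4. B_y = -152/51  [B is the centroid of △EFA]
   → B = (-143/17, -152/51)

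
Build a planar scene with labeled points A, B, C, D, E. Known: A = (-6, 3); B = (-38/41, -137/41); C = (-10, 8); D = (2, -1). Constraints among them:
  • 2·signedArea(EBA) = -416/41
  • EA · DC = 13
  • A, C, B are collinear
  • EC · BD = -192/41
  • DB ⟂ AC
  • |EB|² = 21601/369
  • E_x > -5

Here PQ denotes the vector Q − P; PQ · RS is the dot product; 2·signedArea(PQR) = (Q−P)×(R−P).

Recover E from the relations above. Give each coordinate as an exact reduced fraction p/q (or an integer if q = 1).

E = (-14/3, 10/3)

1. E_x = -14/3  [EC · BD = -192/41 ∩ EA · DC = 13]
2. E_y = 10/3  [EC · BD = -192/41 ∩ EA · DC = 13]
   → E = (-14/3, 10/3)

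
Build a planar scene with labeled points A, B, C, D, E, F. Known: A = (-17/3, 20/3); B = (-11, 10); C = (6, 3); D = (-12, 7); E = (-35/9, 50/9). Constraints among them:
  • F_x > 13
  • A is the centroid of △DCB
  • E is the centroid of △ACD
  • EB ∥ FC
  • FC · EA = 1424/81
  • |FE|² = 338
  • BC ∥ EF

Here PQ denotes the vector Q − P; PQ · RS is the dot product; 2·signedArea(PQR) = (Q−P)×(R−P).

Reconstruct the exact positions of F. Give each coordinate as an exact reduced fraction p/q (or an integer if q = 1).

F = (118/9, -13/9)

1. F_x = 118/9  [EB ∥ FC ∩ BC ∥ EF]
2. F_y = -13/9  [EB ∥ FC ∩ BC ∥ EF]
   → F = (118/9, -13/9)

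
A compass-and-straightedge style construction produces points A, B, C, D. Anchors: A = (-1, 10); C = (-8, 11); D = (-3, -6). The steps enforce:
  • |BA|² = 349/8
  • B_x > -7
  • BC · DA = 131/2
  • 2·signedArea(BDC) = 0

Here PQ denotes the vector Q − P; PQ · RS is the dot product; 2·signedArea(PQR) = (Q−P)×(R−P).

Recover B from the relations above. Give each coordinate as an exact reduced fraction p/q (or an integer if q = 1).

1. B_x = -27/4  [2·signedArea(BDC) = 0 ∩ BC · DA = 131/2]
2. B_y = 27/4  [2·signedArea(BDC) = 0 ∩ BC · DA = 131/2]
   → B = (-27/4, 27/4)

B = (-27/4, 27/4)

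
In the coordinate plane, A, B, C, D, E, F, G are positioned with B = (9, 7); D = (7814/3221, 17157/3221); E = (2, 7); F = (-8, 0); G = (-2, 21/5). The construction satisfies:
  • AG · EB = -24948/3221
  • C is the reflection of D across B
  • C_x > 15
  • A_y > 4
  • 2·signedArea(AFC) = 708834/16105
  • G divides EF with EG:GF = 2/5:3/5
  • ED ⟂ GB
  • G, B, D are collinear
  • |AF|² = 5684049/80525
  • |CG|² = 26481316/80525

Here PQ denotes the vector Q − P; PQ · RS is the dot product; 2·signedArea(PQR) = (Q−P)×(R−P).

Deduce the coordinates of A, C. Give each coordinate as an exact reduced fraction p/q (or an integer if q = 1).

A = (-2878/3221, 72177/16105)
C = (50164/3221, 27937/3221)

1. A_x = -2878/3221  [AG · EB = -24948/3221]
2. A_y = 72177/16105  [|AF|² = 5684049/80525]
   → A = (-2878/3221, 72177/16105)
3. C_x = 50164/3221  [2·signedArea(AFC) = 708834/16105 ∩ C is the reflection of D across B]
4. C_y = 27937/3221  [2·signedArea(AFC) = 708834/16105 ∩ C is the reflection of D across B]
   → C = (50164/3221, 27937/3221)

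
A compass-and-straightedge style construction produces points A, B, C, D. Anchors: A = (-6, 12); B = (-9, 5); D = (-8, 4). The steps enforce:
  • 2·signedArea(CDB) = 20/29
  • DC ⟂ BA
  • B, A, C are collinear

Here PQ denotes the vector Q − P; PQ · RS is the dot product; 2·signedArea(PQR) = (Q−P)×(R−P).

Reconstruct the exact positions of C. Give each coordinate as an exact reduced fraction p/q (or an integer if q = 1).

C = (-267/29, 131/29)

1. C_x = -267/29  [B, A, C are collinear ∩ DC ⟂ BA]
2. C_y = 131/29  [B, A, C are collinear ∩ DC ⟂ BA]
   → C = (-267/29, 131/29)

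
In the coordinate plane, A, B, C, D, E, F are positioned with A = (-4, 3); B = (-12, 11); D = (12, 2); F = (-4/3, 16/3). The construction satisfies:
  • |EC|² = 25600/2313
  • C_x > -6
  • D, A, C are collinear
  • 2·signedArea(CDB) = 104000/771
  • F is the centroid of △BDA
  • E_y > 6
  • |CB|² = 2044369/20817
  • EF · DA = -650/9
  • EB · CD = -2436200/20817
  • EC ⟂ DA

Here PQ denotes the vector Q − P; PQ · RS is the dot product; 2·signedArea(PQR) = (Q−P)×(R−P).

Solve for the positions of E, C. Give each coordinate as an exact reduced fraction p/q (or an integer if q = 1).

C = (-13844/2313, 7226/2313)
E = (-52/9, 58/9)

1. C_x = -13844/2313  [D, A, C are collinear ∩ 2·signedArea(CDB) = 104000/771]
2. C_y = 7226/2313  [D, A, C are collinear ∩ 2·signedArea(CDB) = 104000/771]
   → C = (-13844/2313, 7226/2313)
3. E_x = -52/9  [line -41600/2313·x + 2600/2313·y + -2314000/20817 = 0 ∩ |EC|² = 25600/2313]
4. E_y = 58/9  [line -41600/2313·x + 2600/2313·y + -2314000/20817 = 0 ∩ |EC|² = 25600/2313]
   → E = (-52/9, 58/9)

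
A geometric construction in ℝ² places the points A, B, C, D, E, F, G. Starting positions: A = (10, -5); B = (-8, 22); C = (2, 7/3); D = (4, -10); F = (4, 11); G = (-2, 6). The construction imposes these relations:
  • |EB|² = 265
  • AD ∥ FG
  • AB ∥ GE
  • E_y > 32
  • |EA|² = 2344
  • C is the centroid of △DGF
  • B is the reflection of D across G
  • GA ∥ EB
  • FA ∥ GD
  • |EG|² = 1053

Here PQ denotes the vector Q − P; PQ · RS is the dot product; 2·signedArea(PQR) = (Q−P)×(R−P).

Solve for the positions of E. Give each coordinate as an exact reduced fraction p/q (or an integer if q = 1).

1. E_x = -20  [GA ∥ EB ∩ AB ∥ GE]
2. E_y = 33  [GA ∥ EB ∩ AB ∥ GE]
   → E = (-20, 33)

E = (-20, 33)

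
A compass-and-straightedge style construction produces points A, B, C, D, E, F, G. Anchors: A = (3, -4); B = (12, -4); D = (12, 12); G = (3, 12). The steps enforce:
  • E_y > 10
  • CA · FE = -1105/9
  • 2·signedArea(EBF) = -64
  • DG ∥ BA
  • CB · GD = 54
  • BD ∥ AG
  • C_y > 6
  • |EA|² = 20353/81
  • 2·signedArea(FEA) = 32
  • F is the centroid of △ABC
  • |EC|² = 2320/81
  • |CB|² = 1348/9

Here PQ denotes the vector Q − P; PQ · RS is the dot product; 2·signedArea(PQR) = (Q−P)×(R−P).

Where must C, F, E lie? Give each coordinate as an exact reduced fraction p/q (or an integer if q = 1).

C = (6, 20/3)
E = (10, 92/9)
F = (7, -4/9)

1. C_x = 6  [CB · GD = 54]
2. C_y = 20/3  [|CB|² = 1348/9]
   → C = (6, 20/3)
3. F_x = 7  [F is the centroid of △ABC]
4. F_y = -4/9  [F is the centroid of △ABC]
   → F = (7, -4/9)
5. E_x = 10  [CA · FE = -1105/9 ∩ 2·signedArea(EBF) = -64]
6. E_y = 92/9  [CA · FE = -1105/9 ∩ 2·signedArea(EBF) = -64]
   → E = (10, 92/9)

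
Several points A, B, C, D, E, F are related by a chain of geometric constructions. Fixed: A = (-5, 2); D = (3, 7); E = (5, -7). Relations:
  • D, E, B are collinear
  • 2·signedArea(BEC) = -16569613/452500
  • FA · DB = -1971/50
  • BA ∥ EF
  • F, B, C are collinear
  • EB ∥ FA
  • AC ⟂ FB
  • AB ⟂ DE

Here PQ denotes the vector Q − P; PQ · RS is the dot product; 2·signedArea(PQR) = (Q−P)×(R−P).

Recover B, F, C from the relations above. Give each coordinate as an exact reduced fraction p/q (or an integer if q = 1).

1. B_x = 177/50  [D, E, B are collinear ∩ AB ⟂ DE]
2. B_y = 161/50  [D, E, B are collinear ∩ AB ⟂ DE]
   → B = (177/50, 161/50)
3. F_x = -177/50  [EB ∥ FA ∩ BA ∥ EF]
4. F_y = -411/50  [EB ∥ FA ∩ BA ∥ EF]
   → F = (-177/50, -411/50)
5. C_x = 71154/113125  [F, B, C are collinear ∩ AC ⟂ FB]
6. C_y = -335681/226250  [F, B, C are collinear ∩ AC ⟂ FB]
   → C = (71154/113125, -335681/226250)

B = (177/50, 161/50)
C = (71154/113125, -335681/226250)
F = (-177/50, -411/50)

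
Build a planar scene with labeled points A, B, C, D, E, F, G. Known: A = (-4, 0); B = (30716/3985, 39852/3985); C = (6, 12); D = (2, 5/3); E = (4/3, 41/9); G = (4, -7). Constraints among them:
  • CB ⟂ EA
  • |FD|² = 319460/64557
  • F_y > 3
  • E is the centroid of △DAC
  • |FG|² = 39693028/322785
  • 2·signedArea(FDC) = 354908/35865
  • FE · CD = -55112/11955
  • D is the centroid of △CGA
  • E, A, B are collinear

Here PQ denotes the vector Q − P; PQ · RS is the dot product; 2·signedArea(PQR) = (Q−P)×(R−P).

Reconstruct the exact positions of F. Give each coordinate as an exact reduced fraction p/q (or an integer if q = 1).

F = (7582/3985, 139481/35865)

1. F_x = 7582/3985  [2·signedArea(FDC) = 354908/35865 ∩ FE · CD = -55112/11955]
2. F_y = 139481/35865  [2·signedArea(FDC) = 354908/35865 ∩ FE · CD = -55112/11955]
   → F = (7582/3985, 139481/35865)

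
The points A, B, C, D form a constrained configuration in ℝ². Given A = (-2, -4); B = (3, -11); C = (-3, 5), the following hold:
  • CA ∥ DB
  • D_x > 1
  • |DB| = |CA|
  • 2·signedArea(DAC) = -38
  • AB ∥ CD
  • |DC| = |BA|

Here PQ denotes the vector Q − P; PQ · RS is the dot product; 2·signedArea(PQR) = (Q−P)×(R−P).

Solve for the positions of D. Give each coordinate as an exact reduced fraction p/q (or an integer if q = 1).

1. D_x = 2  [CA ∥ DB ∩ AB ∥ CD]
2. D_y = -2  [CA ∥ DB ∩ AB ∥ CD]
   → D = (2, -2)

D = (2, -2)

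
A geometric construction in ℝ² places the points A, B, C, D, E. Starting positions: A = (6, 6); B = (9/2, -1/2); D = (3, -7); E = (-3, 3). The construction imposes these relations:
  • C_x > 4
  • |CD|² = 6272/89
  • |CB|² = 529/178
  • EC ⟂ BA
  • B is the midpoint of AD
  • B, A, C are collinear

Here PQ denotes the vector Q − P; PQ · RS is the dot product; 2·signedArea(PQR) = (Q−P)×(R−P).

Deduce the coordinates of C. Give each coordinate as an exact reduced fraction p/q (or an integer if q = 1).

C = (435/89, 105/89)

1. C_x = 435/89  [B, A, C are collinear ∩ EC ⟂ BA]
2. C_y = 105/89  [B, A, C are collinear ∩ EC ⟂ BA]
   → C = (435/89, 105/89)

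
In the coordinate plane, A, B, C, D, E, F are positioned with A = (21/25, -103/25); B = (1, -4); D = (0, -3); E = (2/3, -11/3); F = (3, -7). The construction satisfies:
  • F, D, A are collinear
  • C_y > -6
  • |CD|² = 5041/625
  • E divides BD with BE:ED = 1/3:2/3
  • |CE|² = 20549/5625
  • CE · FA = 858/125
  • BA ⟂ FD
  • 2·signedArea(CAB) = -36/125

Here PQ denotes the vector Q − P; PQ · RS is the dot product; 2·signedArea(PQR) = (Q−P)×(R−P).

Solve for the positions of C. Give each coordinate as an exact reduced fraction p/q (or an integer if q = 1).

1. C_x = 213/125  [line -3/25·x + 4/25·y + 131/125 = 0 ∩ |CD|² = 5041/625]
2. C_y = -659/125  [line -3/25·x + 4/25·y + 131/125 = 0 ∩ |CD|² = 5041/625]
   → C = (213/125, -659/125)

C = (213/125, -659/125)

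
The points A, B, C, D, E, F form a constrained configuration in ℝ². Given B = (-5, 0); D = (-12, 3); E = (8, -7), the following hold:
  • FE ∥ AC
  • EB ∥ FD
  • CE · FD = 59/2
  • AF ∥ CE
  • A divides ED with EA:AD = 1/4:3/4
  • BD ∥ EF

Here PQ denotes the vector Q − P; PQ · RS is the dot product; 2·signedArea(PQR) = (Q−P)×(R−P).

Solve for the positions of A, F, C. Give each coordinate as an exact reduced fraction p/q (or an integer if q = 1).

A = (3, -9/2)
C = (10, -15/2)
F = (1, -4)

1. A_x = 3  [A divides ED with EA:AD = 1/4:3/4]
2. A_y = -9/2  [A divides ED with EA:AD = 1/4:3/4]
   → A = (3, -9/2)
3. F_x = 1  [EB ∥ FD ∩ BD ∥ EF]
4. F_y = -4  [EB ∥ FD ∩ BD ∥ EF]
   → F = (1, -4)
5. C_x = 10  [AF ∥ CE ∩ FE ∥ AC]
6. C_y = -15/2  [AF ∥ CE ∩ FE ∥ AC]
   → C = (10, -15/2)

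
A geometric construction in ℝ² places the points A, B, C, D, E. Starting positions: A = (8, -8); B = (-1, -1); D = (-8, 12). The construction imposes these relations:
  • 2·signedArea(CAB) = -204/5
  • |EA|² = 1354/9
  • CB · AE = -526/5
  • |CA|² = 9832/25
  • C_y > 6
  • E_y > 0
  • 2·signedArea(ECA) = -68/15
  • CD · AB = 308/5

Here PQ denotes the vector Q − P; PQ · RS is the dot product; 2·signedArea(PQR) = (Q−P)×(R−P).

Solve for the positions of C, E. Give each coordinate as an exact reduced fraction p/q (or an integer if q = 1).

1. C_x = -26/5  [CD · AB = 308/5 ∩ 2·signedArea(CAB) = -204/5]
2. C_y = 34/5  [CD · AB = 308/5 ∩ 2·signedArea(CAB) = -204/5]
   → C = (-26/5, 34/5)
3. E_x = -1/3  [2·signedArea(ECA) = -68/15 ∩ CB · AE = -526/5]
4. E_y = 1  [2·signedArea(ECA) = -68/15 ∩ CB · AE = -526/5]
   → E = (-1/3, 1)

C = (-26/5, 34/5)
E = (-1/3, 1)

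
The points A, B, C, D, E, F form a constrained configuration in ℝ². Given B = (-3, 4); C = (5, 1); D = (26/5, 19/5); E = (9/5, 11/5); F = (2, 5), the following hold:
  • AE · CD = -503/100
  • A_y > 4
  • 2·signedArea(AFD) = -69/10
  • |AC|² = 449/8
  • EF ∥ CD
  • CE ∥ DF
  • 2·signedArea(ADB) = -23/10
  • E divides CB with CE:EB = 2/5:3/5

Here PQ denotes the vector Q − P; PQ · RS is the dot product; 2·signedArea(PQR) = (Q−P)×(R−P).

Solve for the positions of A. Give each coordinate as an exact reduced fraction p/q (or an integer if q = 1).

1. A_x = -7/4  [2·signedArea(AFD) = -69/10 ∩ AE · CD = -503/100]
2. A_y = 17/4  [2·signedArea(AFD) = -69/10 ∩ AE · CD = -503/100]
   → A = (-7/4, 17/4)

A = (-7/4, 17/4)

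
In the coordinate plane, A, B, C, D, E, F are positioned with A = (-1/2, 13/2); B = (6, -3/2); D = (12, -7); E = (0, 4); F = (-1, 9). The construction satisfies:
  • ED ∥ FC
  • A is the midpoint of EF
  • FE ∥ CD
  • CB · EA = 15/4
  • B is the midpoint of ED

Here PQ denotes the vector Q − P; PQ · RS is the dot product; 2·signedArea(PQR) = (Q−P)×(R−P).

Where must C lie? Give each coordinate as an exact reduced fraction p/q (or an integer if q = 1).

C = (11, -2)

1. C_x = 11  [FE ∥ CD ∩ ED ∥ FC]
2. C_y = -2  [FE ∥ CD ∩ ED ∥ FC]
   → C = (11, -2)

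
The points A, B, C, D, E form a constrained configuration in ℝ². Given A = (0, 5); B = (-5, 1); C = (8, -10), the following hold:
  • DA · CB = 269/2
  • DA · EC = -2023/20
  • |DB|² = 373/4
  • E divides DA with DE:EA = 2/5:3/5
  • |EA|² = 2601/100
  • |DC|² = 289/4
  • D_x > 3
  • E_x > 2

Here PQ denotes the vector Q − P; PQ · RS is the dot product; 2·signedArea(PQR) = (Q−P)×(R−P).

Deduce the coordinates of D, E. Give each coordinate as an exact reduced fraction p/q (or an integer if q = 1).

1. D_x = 4  [line 13·x + -11·y + -159/2 = 0 ∩ |DB|² = 373/4]
2. D_y = -5/2  [line 13·x + -11·y + -159/2 = 0 ∩ |DB|² = 373/4]
   → D = (4, -5/2)
3. E_x = 12/5  [E divides DA with DE:EA = 2/5:3/5]
4. E_y = 1/2  [E divides DA with DE:EA = 2/5:3/5]
   → E = (12/5, 1/2)

D = (4, -5/2)
E = (12/5, 1/2)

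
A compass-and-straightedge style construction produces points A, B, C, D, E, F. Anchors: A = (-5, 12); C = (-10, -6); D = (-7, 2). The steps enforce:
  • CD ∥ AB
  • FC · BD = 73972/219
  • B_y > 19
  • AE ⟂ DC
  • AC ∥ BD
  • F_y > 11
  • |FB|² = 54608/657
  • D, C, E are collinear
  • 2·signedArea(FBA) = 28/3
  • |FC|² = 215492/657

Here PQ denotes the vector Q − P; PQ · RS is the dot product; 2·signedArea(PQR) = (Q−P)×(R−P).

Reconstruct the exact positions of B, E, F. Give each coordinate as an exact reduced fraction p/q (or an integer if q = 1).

1. B_x = -2  [AC ∥ BD ∩ CD ∥ AB]
2. B_y = 20  [AC ∥ BD ∩ CD ∥ AB]
   → B = (-2, 20)
3. E_x = -253/73  [D, C, E are collinear ∩ AE ⟂ DC]
4. E_y = 834/73  [D, C, E are collinear ∩ AE ⟂ DC]
   → E = (-253/73, 834/73)
5. F_x = -910/219  [2·signedArea(FBA) = 28/3 ∩ FC · BD = 73972/219]
6. F_y = 2440/219  [2·signedArea(FBA) = 28/3 ∩ FC · BD = 73972/219]
   → F = (-910/219, 2440/219)

B = (-2, 20)
E = (-253/73, 834/73)
F = (-910/219, 2440/219)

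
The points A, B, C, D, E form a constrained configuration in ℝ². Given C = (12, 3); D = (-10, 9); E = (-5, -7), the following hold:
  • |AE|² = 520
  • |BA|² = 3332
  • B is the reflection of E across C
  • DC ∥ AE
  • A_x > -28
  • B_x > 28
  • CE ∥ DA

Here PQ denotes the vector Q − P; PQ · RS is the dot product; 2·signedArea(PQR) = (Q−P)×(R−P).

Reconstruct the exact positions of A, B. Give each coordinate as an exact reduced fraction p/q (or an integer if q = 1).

A = (-27, -1)
B = (29, 13)

1. A_x = -27  [DC ∥ AE ∩ CE ∥ DA]
2. A_y = -1  [DC ∥ AE ∩ CE ∥ DA]
   → A = (-27, -1)
3. B_x = 29  [B is the reflection of E across C]
4. B_y = 13  [B is the reflection of E across C]
   → B = (29, 13)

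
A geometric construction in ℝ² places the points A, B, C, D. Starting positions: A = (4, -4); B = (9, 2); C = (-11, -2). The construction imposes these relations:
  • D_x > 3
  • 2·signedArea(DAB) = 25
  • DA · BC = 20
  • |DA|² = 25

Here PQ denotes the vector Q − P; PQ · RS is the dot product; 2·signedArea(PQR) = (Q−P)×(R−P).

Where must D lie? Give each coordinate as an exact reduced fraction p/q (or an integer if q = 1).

1. D_x = 4  [2·signedArea(DAB) = 25 ∩ DA · BC = 20]
2. D_y = 1  [2·signedArea(DAB) = 25 ∩ DA · BC = 20]
   → D = (4, 1)

D = (4, 1)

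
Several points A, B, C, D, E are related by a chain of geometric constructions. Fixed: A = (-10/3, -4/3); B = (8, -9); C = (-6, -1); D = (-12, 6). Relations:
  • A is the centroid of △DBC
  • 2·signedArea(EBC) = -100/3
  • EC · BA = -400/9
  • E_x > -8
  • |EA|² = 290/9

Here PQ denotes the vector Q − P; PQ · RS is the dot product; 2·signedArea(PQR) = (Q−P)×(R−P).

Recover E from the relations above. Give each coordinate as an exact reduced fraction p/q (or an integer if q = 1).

E = (-23/3, 7/3)

1. E_x = -23/3  [2·signedArea(EBC) = -100/3 ∩ EC · BA = -400/9]
2. E_y = 7/3  [2·signedArea(EBC) = -100/3 ∩ EC · BA = -400/9]
   → E = (-23/3, 7/3)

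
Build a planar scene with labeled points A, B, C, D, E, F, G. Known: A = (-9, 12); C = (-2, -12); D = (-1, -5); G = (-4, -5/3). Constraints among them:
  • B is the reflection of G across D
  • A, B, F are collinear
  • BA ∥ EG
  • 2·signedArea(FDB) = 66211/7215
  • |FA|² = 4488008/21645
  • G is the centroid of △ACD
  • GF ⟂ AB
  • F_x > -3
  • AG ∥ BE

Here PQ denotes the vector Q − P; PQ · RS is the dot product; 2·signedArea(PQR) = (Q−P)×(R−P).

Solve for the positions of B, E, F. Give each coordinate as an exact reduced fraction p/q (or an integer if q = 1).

B = (2, -25/3)
E = (7, -22)
F = (-5167/2405, -4798/7215)

1. B_x = 2  [B is the reflection of G across D]
2. B_y = -25/3  [B is the reflection of G across D]
   → B = (2, -25/3)
3. E_x = 7  [BA ∥ EG ∩ AG ∥ BE]
4. E_y = -22  [BA ∥ EG ∩ AG ∥ BE]
   → E = (7, -22)
5. F_x = -5167/2405  [A, B, F are collinear ∩ GF ⟂ AB]
6. F_y = -4798/7215  [A, B, F are collinear ∩ GF ⟂ AB]
   → F = (-5167/2405, -4798/7215)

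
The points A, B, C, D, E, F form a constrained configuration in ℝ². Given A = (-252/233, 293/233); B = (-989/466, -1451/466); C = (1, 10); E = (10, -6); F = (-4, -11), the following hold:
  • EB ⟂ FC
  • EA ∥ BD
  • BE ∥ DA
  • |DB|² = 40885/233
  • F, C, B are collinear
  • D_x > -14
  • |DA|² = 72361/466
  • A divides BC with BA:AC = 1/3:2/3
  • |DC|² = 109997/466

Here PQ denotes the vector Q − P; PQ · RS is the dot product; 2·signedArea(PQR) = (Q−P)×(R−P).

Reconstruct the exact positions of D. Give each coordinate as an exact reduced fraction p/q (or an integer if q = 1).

1. D_x = -6153/466  [BE ∥ DA ∩ EA ∥ BD]
2. D_y = 1931/466  [BE ∥ DA ∩ EA ∥ BD]
   → D = (-6153/466, 1931/466)

D = (-6153/466, 1931/466)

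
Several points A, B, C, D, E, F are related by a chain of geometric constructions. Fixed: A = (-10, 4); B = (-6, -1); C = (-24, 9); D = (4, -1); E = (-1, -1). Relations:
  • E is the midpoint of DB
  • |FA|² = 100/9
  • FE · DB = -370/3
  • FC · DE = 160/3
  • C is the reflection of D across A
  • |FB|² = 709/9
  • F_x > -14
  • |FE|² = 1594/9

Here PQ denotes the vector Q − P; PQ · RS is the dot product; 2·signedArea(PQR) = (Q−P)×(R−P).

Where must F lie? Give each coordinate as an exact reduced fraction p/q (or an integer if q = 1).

1. F_x = -40/3  [FC · DE = 160/3]
2. F_y = 4  [|FA|² = 100/9]
   → F = (-40/3, 4)

F = (-40/3, 4)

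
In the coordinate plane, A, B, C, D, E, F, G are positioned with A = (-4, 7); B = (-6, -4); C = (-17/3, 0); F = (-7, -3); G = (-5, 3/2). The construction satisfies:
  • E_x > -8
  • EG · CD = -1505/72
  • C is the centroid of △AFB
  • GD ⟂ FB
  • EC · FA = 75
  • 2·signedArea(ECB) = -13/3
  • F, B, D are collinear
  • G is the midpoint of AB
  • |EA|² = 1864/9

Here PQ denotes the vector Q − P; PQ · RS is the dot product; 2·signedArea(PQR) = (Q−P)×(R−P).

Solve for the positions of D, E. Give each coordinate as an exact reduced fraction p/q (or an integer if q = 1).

1. D_x = -33/4  [F, B, D are collinear ∩ GD ⟂ FB]
2. D_y = -7/4  [F, B, D are collinear ∩ GD ⟂ FB]
   → D = (-33/4, -7/4)
3. E_x = -22/3  [EG · CD = -1505/72 ∩ EC · FA = 75]
4. E_y = -7  [EG · CD = -1505/72 ∩ EC · FA = 75]
   → E = (-22/3, -7)

D = (-33/4, -7/4)
E = (-22/3, -7)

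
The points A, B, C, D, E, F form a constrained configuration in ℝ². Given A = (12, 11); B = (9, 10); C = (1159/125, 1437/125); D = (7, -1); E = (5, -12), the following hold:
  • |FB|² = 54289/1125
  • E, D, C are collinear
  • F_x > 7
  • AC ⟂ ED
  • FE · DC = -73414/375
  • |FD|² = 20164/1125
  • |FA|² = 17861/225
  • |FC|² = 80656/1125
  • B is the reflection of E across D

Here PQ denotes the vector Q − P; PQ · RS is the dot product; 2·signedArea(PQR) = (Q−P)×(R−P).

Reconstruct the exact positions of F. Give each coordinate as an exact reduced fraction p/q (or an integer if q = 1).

F = (2909/375, 1187/375)

1. F_x = 2909/375  [line -284/125·x + -1562/125·y + 21442/375 = 0 ∩ |FB|² = 54289/1125]
2. F_y = 1187/375  [line -284/125·x + -1562/125·y + 21442/375 = 0 ∩ |FB|² = 54289/1125]
   → F = (2909/375, 1187/375)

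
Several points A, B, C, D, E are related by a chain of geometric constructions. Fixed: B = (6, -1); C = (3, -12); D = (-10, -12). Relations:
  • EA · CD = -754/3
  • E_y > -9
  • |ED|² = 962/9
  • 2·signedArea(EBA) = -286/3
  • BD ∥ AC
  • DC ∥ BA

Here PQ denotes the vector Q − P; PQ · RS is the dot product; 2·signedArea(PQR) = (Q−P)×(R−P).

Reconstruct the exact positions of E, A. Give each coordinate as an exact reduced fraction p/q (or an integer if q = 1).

A = (19, -1)
E = (-1/3, -25/3)

1. A_x = 19  [BD ∥ AC ∩ DC ∥ BA]
2. A_y = -1  [BD ∥ AC ∩ DC ∥ BA]
   → A = (19, -1)
3. E_x = -1/3  [2·signedArea(EBA) = -286/3 ∩ EA · CD = -754/3]
4. E_y = -25/3  [2·signedArea(EBA) = -286/3 ∩ EA · CD = -754/3]
   → E = (-1/3, -25/3)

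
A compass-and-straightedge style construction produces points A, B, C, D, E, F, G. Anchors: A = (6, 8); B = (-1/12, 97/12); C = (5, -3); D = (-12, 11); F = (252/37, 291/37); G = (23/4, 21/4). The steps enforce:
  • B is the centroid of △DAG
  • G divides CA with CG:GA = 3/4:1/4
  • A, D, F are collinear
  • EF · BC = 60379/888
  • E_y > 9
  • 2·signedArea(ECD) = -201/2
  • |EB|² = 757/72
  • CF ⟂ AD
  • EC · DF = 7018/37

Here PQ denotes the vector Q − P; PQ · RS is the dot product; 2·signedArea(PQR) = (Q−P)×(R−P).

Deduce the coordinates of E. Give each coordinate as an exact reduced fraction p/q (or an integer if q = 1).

1. E_x = -3  [EC · DF = 7018/37 ∩ 2·signedArea(ECD) = -201/2]
2. E_y = 19/2  [EC · DF = 7018/37 ∩ 2·signedArea(ECD) = -201/2]
   → E = (-3, 19/2)

E = (-3, 19/2)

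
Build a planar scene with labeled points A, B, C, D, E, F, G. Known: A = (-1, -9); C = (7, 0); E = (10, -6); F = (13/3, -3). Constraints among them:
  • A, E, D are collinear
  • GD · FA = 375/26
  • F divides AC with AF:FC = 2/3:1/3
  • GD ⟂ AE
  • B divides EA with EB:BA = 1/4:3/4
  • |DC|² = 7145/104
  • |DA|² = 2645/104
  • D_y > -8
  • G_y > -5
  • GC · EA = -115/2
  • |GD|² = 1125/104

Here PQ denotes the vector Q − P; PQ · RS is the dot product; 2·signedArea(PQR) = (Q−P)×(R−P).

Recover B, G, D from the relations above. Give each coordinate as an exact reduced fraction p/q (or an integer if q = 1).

1. B_x = 29/4  [B divides EA with EB:BA = 1/4:3/4]
2. B_y = -27/4  [B divides EA with EB:BA = 1/4:3/4]
   → B = (29/4, -27/4)
3. D_x = 201/52  [line -3·x + 11·y + 96 = 0 ∩ |DA|² = 2645/104]
4. D_y = -399/52  [line -3·x + 11·y + 96 = 0 ∩ |DA|² = 2645/104]
   → D = (201/52, -399/52)
5. G_x = 3  [GD · FA = 375/26 ∩ GD ⟂ AE]
6. G_y = -9/2  [GD · FA = 375/26 ∩ GD ⟂ AE]
   → G = (3, -9/2)

B = (29/4, -27/4)
D = (201/52, -399/52)
G = (3, -9/2)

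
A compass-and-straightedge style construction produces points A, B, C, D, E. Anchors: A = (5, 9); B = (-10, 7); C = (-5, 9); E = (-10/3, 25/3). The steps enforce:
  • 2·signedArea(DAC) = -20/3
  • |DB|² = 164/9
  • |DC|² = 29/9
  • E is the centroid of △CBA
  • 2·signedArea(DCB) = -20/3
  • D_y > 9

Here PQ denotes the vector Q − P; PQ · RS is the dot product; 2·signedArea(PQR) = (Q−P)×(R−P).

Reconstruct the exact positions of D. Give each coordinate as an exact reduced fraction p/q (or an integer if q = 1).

1. D_x = -20/3  [2·signedArea(DCB) = -20/3 ∩ 2·signedArea(DAC) = -20/3]
2. D_y = 29/3  [2·signedArea(DCB) = -20/3 ∩ 2·signedArea(DAC) = -20/3]
   → D = (-20/3, 29/3)

D = (-20/3, 29/3)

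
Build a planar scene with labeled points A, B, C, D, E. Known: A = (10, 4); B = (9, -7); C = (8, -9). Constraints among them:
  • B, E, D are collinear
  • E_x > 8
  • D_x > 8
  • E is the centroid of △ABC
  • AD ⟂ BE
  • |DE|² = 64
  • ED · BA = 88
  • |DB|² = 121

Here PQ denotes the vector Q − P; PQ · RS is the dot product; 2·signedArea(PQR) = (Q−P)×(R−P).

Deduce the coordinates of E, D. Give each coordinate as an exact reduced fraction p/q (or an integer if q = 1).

D = (9, 4)
E = (9, -4)

1. E_x = 9  [E is the centroid of △ABC]
2. E_y = -4  [E is the centroid of △ABC]
   → E = (9, -4)
3. D_x = 9  [B, E, D are collinear ∩ AD ⟂ BE]
4. D_y = 4  [B, E, D are collinear ∩ AD ⟂ BE]
   → D = (9, 4)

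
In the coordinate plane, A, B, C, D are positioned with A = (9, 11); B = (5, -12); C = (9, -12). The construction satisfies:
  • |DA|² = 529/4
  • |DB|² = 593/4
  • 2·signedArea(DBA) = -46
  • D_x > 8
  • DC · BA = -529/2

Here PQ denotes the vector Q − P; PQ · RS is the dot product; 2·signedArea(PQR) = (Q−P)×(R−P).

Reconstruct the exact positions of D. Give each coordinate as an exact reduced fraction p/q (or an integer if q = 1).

D = (9, -1/2)

1. D_x = 9  [2·signedArea(DBA) = -46 ∩ DC · BA = -529/2]
2. D_y = -1/2  [2·signedArea(DBA) = -46 ∩ DC · BA = -529/2]
   → D = (9, -1/2)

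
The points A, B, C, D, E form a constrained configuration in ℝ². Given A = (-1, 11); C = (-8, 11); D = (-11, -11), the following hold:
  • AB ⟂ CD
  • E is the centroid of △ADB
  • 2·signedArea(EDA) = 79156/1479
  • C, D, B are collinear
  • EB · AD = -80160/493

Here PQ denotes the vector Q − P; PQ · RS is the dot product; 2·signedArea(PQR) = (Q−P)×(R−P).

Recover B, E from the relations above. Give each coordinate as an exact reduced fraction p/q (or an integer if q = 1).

1. B_x = -3881/493  [C, D, B are collinear ∩ AB ⟂ CD]
2. B_y = 5885/493  [C, D, B are collinear ∩ AB ⟂ CD]
   → B = (-3881/493, 5885/493)
3. E_x = -9797/1479  [E is the centroid of △ADB]
4. E_y = 5885/1479  [E is the centroid of △ADB]
   → E = (-9797/1479, 5885/1479)

B = (-3881/493, 5885/493)
E = (-9797/1479, 5885/1479)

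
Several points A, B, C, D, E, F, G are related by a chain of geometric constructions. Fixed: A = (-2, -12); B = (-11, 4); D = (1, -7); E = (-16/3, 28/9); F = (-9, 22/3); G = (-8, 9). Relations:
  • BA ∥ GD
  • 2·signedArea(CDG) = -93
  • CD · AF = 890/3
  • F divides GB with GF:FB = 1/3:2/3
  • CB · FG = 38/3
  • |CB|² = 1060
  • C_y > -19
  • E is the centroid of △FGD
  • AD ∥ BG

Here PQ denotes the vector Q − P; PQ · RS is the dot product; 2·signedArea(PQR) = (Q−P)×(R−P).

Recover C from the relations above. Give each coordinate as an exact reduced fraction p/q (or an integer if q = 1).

1. C_x = 13  [CD · AF = 890/3 ∩ CB · FG = 38/3]
2. C_y = -18  [CD · AF = 890/3 ∩ CB · FG = 38/3]
   → C = (13, -18)

C = (13, -18)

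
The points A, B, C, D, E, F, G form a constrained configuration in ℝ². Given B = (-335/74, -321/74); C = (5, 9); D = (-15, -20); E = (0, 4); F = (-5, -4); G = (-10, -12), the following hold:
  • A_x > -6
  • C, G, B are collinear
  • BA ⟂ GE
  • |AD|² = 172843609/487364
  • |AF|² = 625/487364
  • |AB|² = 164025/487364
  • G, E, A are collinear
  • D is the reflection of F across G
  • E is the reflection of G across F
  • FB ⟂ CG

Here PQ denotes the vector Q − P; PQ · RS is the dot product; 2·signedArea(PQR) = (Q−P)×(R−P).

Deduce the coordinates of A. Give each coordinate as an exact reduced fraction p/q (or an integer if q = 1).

1. A_x = -33055/6586  [G, E, A are collinear ∩ BA ⟂ GE]
2. A_y = -13272/3293  [G, E, A are collinear ∩ BA ⟂ GE]
   → A = (-33055/6586, -13272/3293)

A = (-33055/6586, -13272/3293)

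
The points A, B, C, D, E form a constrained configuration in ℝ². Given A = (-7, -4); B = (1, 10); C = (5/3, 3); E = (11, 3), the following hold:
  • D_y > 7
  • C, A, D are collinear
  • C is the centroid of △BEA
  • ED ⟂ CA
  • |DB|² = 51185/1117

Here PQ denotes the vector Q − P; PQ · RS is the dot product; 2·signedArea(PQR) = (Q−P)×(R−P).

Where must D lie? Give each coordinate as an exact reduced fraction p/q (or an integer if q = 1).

1. D_x = 8171/1117  [C, A, D are collinear ∩ ED ⟂ CA]
2. D_y = 8447/1117  [C, A, D are collinear ∩ ED ⟂ CA]
   → D = (8171/1117, 8447/1117)

D = (8171/1117, 8447/1117)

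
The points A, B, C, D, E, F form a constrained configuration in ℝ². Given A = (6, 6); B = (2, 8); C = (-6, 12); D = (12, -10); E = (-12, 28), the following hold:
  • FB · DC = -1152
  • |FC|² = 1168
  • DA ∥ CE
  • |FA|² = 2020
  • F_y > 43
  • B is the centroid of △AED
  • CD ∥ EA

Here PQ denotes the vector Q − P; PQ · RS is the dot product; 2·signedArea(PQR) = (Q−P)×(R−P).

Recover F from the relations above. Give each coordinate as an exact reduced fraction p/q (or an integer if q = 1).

1. F_x = -18  [line 18·x + -22·y + 1292 = 0 ∩ |FA|² = 2020]
2. F_y = 44  [line 18·x + -22·y + 1292 = 0 ∩ |FA|² = 2020]
   → F = (-18, 44)

F = (-18, 44)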